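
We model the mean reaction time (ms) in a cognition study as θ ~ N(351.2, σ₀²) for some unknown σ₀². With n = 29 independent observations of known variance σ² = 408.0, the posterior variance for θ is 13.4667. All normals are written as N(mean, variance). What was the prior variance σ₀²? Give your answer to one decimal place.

For the Normal–Normal model with known σ², precisions add: τ_n = τ₀ + n/σ².
So 1/σ₀² = 1/13.4667 − 29/408.0 = 0.074257 − 0.071078 = 0.003179.
Hence σ₀² = 1/0.003179 ≈ 314.6.

σ₀² = 314.6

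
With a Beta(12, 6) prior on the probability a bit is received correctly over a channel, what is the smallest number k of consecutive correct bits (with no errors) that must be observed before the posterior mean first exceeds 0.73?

After k correct bits and 0 errors the posterior is Beta(12+k, 6), with mean (12+k)/(12+6+k).
Set (12+k)/(18+k) > 0.73 and solve: k > (0.73·18 − 12)/(1 − 0.73) = 4.222.
The smallest integer exceeding 4.222 is 5, and checking k=5: (17)/(23) = 0.7391 > 0.73.

k = 5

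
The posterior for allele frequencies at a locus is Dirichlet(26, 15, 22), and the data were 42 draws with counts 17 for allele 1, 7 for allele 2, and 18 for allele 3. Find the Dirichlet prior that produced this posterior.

For a Dirichlet(α) prior with multinomial counts c, the posterior is Dirichlet(α + c) componentwise.
Subtract each count from the matching posterior parameter: 26−17=9, 15−7=8, 22−18=4.

Dirichlet(9, 8, 4)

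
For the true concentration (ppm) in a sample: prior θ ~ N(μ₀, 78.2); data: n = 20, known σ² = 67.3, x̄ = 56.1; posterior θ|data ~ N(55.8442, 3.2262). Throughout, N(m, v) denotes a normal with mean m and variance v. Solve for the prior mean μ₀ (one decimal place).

μ₀ = 49.9

The posterior mean is a precision-weighted average: μ_n = (τ₀μ₀ + τ_data·x̄)/(τ₀+τ_data), with τ₀=1/σ₀² and τ_data=n/σ².
Here τ₀ = 1/78.2 = 0.012788 and τ_data = 20/67.3 = 0.297177, so τ_n = 0.309965.
Rearranging for μ₀: μ₀ = (μ_n·τ_n − τ_data·x̄)/τ₀ = (55.8442·0.309965 − 0.297177·56.1) / 0.012788 = 0.638118/0.012788 ≈ 49.9.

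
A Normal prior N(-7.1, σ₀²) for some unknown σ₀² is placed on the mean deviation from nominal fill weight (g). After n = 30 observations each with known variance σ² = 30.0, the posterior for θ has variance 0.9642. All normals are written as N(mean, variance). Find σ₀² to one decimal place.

σ₀² = 26.9

Posterior precision equals prior precision plus data precision: 1/σ_n² = 1/σ₀² + n/σ².
So 1/σ₀² = 1/0.9642 − 30/30.0 = 1.037129 − 1.000000 = 0.037129.
Hence σ₀² = 1/0.037129 ≈ 26.9.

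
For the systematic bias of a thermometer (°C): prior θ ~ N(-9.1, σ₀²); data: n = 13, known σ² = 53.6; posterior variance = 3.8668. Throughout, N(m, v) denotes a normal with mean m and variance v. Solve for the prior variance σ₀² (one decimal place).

For the Normal–Normal model with known σ², precisions add: τ_n = τ₀ + n/σ².
So 1/σ₀² = 1/3.8668 − 13/53.6 = 0.258612 − 0.242537 = 0.016075.
Hence σ₀² = 1/0.016075 ≈ 62.2.

σ₀² = 62.2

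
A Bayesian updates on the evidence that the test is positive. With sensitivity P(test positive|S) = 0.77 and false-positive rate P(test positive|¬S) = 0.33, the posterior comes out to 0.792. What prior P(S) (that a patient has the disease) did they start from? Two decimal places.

P(S) = 0.62

In odds form, posterior odds = prior odds × likelihood ratio, so prior odds = posterior odds ÷ LR.
Posterior odds = 0.792/(1−0.792) = 3.8077. LR = 0.77/0.33 = 2.3333.
Prior odds = 3.8077/2.3333 = 1.6319, so P(S) = 1.6319/(1+1.6319) ≈ 0.62.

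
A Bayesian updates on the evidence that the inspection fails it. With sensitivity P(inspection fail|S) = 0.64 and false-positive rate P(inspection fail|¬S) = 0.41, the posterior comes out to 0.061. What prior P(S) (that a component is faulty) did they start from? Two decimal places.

P(S) = 0.04

Bayes' rule in odds form gives O(S|E) = O(S)·[P(E|S)/P(E|¬S)], hence O(S) = O(S|E)/LR.
Posterior odds = 0.061/(1−0.061) = 0.0650. LR = 0.64/0.41 = 1.5610.
Prior odds = 0.0650/1.5610 = 0.0416, so P(S) = 0.0416/(1+0.0416) ≈ 0.04.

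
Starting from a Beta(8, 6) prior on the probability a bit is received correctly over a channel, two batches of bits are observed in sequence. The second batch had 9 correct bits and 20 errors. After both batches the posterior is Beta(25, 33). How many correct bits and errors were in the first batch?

Because Beta–binomial updating is additive in the counts, the combined data contributed (α_post−α_prior, β_post−β_prior) successes and failures.
Total across both batches: 25−8=17 correct bits, 33−6=27 errors.
Subtract the second batch: 17−9=8 correct bits and 27−20=7 errors.

8 correct bits and 7 errors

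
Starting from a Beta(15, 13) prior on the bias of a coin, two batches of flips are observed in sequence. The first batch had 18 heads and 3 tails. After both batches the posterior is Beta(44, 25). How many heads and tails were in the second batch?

Because Beta–binomial updating is additive in the counts, the combined data contributed (α_post−α_prior, β_post−β_prior) successes and failures.
Total across both batches: 44−15=29 heads, 25−13=12 tails.
Subtract the first batch: 29−18=11 heads and 12−3=9 tails.

11 heads and 9 tails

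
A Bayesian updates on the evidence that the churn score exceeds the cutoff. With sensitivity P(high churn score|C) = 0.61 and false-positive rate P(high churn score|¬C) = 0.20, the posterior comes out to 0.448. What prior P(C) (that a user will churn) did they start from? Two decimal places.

In odds form, posterior odds = prior odds × likelihood ratio, so prior odds = posterior odds ÷ LR.
Posterior odds = 0.448/(1−0.448) = 0.8116. LR = 0.61/0.20 = 3.0500.
Prior odds = 0.8116/3.0500 = 0.2661, so P(C) = 0.2661/(1+0.2661) ≈ 0.21.

P(C) = 0.21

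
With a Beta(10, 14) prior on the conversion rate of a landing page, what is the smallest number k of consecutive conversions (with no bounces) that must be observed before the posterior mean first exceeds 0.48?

After k conversions and 0 bounces the posterior is Beta(10+k, 14), with mean (10+k)/(10+14+k).
Set (10+k)/(24+k) > 0.48 and solve: k > (0.48·24 − 10)/(1 − 0.48) = 2.923.
The smallest integer exceeding 2.923 is 3, and checking k=3: (13)/(27) = 0.4815 > 0.48.

k = 3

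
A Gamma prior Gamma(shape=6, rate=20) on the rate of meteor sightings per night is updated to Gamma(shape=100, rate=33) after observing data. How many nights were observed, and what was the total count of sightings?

A Gamma(α, β) prior (rate parametrization) on a Poisson rate with n observations summing to S gives posterior Gamma(α+S, β+n).
Matching: Σxᵢ = 100 − 6 = 94 and n = 33 − 20 = 13.

n = 13 nights with total 94 sightings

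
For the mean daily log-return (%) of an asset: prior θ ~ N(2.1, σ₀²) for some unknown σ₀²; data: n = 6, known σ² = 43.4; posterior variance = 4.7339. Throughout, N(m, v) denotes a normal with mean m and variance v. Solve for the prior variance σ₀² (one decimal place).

σ₀² = 13.7

For the Normal–Normal model with known σ², precisions add: τ_n = τ₀ + n/σ².
So 1/σ₀² = 1/4.7339 − 6/43.4 = 0.211242 − 0.138249 = 0.072993.
Hence σ₀² = 1/0.072993 ≈ 13.7.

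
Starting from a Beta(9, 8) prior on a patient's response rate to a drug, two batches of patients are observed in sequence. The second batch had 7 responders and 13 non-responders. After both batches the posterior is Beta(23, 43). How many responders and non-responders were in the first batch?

7 responders and 22 non-responders

Because Beta–binomial updating is additive in the counts, the combined data contributed (α_post−α_prior, β_post−β_prior) successes and failures.
Total across both batches: 23−9=14 responders, 43−8=35 non-responders.
Subtract the second batch: 14−7=7 responders and 35−13=22 non-responders.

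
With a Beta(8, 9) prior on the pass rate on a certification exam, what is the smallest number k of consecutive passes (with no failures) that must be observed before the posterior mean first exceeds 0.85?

k = 44

After k passes and 0 failures the posterior is Beta(8+k, 9), with mean (8+k)/(8+9+k).
Set (8+k)/(17+k) > 0.85 and solve: k > (0.85·17 − 8)/(1 − 0.85) = 43.000.
The smallest integer exceeding 43.000 is 44.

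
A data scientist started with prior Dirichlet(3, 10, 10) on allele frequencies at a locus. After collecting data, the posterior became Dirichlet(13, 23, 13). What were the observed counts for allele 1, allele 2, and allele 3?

For a Dirichlet(α) prior with multinomial counts c, the posterior is Dirichlet(α + c) componentwise.
Counts are posterior − prior componentwise: 13−3=10, 23−10=13, 13−10=3.

counts (10, 13, 3)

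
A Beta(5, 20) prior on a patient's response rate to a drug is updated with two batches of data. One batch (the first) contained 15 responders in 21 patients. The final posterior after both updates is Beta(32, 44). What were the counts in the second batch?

12 responders and 18 non-responders

Sequential conjugate updates are equivalent to a single update on the pooled data, so total successes = posterior α − prior α and total failures = posterior β − prior β.
Total across both batches: 32−5=27 responders, 44−20=24 non-responders.
Subtract the first batch: 27−15=12 responders and 24−6=18 non-responders.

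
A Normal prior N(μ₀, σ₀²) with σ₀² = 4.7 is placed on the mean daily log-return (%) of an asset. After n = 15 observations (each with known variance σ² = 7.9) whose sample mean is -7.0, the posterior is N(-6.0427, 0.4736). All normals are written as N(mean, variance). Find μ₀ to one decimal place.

μ₀ = 2.5

With known observation variance, the Normal–Normal posterior has precision τ_n = τ₀ + n/σ² and mean μ_n = (τ₀μ₀ + (n/σ²)x̄)/τ_n.
Here τ₀ = 1/4.7 = 0.212766 and τ_data = 15/7.9 = 1.898734, so τ_n = 2.111500.
Rearranging for μ₀: μ₀ = (μ_n·τ_n − τ_data·x̄)/τ₀ = (-6.0427·2.111500 − 1.898734·-7.0) / 0.212766 = 0.531977/0.212766 ≈ 2.5.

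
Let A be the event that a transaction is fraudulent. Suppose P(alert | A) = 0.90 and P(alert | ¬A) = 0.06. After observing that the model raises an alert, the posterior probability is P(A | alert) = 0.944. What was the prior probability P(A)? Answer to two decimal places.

P(A) = 0.53

In odds form, posterior odds = prior odds × likelihood ratio, so prior odds = posterior odds ÷ LR.
Posterior odds = 0.944/(1−0.944) = 16.8571. LR = 0.90/0.06 = 15.0000.
Prior odds = 16.8571/15.0000 = 1.1238, so P(A) = 1.1238/(1+1.1238) ≈ 0.53.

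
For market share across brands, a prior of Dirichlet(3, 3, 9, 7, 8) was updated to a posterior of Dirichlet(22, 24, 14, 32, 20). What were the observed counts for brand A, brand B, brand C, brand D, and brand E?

counts (19, 21, 5, 25, 12)

For a Dirichlet(α) prior with multinomial counts c, the posterior is Dirichlet(α + c) componentwise.
Counts are posterior − prior componentwise: 22−3=19, 24−3=21, 14−9=5, 32−7=25, 20−8=12.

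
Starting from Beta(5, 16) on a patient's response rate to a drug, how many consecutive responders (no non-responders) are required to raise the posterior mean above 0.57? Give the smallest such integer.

After k responders and 0 non-responders the posterior is Beta(5+k, 16), with mean (5+k)/(5+16+k).
Set (5+k)/(21+k) > 0.57 and solve: k > (0.57·21 − 5)/(1 − 0.57) = 16.209.
The smallest integer exceeding 16.209 is 17, and checking k=17: (22)/(38) = 0.5789 > 0.57.

k = 17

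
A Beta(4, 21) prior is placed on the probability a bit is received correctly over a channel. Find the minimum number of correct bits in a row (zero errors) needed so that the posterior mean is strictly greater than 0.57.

After k correct bits and 0 errors the posterior is Beta(4+k, 21), with mean (4+k)/(4+21+k).
Set (4+k)/(25+k) > 0.57 and solve: k > (0.57·25 − 4)/(1 − 0.57) = 23.837.
The smallest integer exceeding 23.837 is 24, and checking k=24: (28)/(49) = 0.5714 > 0.57.

k = 24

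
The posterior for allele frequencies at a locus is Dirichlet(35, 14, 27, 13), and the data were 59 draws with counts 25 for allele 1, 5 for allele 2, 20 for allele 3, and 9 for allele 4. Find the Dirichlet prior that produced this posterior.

For a Dirichlet(α) prior with multinomial counts c, the posterior is Dirichlet(α + c) componentwise.
Subtract each count from the matching posterior parameter: 35−25=10, 14−5=9, 27−20=7, 13−9=4.

Dirichlet(10, 9, 7, 4)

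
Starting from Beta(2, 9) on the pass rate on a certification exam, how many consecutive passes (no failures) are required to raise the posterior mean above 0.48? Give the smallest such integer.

After k passes and 0 failures the posterior is Beta(2+k, 9), with mean (2+k)/(2+9+k).
Set (2+k)/(11+k) > 0.48 and solve: k > (0.48·11 − 2)/(1 − 0.48) = 6.308.
The smallest integer exceeding 6.308 is 7.

k = 7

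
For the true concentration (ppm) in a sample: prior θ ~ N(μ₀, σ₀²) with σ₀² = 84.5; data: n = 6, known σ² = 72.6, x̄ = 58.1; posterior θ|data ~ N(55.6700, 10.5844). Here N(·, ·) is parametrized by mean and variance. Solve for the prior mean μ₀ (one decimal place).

μ₀ = 38.7

The posterior mean is a precision-weighted average: μ_n = (τ₀μ₀ + τ_data·x̄)/(τ₀+τ_data), with τ₀=1/σ₀² and τ_data=n/σ².
Here τ₀ = 1/84.5 = 0.011834 and τ_data = 6/72.6 = 0.082645, so τ_n = 0.094479.
Rearranging for μ₀: μ₀ = (μ_n·τ_n − τ_data·x̄)/τ₀ = (55.6700·0.094479 − 0.082645·58.1) / 0.011834 = 0.457971/0.011834 ≈ 38.7.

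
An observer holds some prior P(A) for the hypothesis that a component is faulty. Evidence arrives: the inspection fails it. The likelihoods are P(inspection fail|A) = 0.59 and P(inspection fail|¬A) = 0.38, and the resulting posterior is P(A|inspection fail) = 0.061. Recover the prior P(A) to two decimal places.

P(A) = 0.04

In odds form, posterior odds = prior odds × likelihood ratio, so prior odds = posterior odds ÷ LR.
Posterior odds = 0.061/(1−0.061) = 0.0650. LR = 0.59/0.38 = 1.5526.
Prior odds = 0.0650/1.5526 = 0.0419, so P(A) = 0.0419/(1+0.0419) ≈ 0.04.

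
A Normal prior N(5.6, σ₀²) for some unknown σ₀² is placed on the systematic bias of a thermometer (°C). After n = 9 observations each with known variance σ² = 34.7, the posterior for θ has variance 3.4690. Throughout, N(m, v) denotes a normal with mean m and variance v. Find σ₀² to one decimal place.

For the Normal–Normal model with known σ², precisions add: τ_n = τ₀ + n/σ².
So 1/σ₀² = 1/3.4690 − 9/34.7 = 0.288268 − 0.259366 = 0.028902.
Hence σ₀² = 1/0.028902 ≈ 34.6.

σ₀² = 34.6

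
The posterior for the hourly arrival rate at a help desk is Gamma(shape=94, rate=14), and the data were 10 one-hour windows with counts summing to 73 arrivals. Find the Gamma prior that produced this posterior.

A Gamma(α, β) prior (rate parametrization) on a Poisson rate with n observations summing to S gives posterior Gamma(α+S, β+n).
So α = 94 − 73 = 21 and β = 14 − 10 = 4.

Gamma(shape=21, rate=4)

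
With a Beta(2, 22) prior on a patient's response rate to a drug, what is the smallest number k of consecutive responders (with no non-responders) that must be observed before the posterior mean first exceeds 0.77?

k = 72

After k responders and 0 non-responders the posterior is Beta(2+k, 22), with mean (2+k)/(2+22+k).
Set (2+k)/(24+k) > 0.77 and solve: k > (0.77·24 − 2)/(1 − 0.77) = 71.652.
The smallest integer exceeding 71.652 is 72.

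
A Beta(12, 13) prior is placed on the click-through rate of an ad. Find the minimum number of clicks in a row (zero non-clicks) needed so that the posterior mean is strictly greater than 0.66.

k = 14

After k clicks and 0 non-clicks the posterior is Beta(12+k, 13), with mean (12+k)/(12+13+k).
Set (12+k)/(25+k) > 0.66 and solve: k > (0.66·25 − 12)/(1 − 0.66) = 13.235.
The smallest integer exceeding 13.235 is 14, and checking k=14: (26)/(39) = 0.6667 > 0.66.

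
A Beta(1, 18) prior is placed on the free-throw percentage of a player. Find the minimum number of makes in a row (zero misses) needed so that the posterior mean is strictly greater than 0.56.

k = 22

After k makes and 0 misses the posterior is Beta(1+k, 18), with mean (1+k)/(1+18+k).
Set (1+k)/(19+k) > 0.56 and solve: k > (0.56·19 − 1)/(1 − 0.56) = 21.909.
The smallest integer exceeding 21.909 is 22, and checking k=22: (23)/(41) = 0.5610 > 0.56.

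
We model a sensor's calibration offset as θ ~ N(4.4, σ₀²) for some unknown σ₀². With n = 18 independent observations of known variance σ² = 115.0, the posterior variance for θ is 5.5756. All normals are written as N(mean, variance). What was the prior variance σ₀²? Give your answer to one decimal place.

Posterior precision equals prior precision plus data precision: 1/σ_n² = 1/σ₀² + n/σ².
So 1/σ₀² = 1/5.5756 − 18/115.0 = 0.179353 − 0.156522 = 0.022831.
Hence σ₀² = 1/0.022831 ≈ 43.8.

σ₀² = 43.8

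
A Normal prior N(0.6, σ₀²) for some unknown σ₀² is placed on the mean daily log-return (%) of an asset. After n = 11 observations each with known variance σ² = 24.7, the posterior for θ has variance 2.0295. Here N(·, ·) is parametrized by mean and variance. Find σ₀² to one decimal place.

σ₀² = 21.1

For the Normal–Normal model with known σ², precisions add: τ_n = τ₀ + n/σ².
So 1/σ₀² = 1/2.0295 − 11/24.7 = 0.492732 − 0.445344 = 0.047388.
Hence σ₀² = 1/0.047388 ≈ 21.1.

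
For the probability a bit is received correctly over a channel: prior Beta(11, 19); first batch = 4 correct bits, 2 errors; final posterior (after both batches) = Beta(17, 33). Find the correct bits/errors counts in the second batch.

2 correct bits and 12 errors

Sequential conjugate updates are equivalent to a single update on the pooled data, so total successes = posterior α − prior α and total failures = posterior β − prior β.
Total across both batches: 17−11=6 correct bits, 33−19=14 errors.
Subtract the first batch: 6−4=2 correct bits and 14−2=12 errors.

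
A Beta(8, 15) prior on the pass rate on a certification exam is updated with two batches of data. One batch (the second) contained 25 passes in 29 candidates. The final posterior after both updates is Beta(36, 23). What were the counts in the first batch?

Because Beta–binomial updating is additive in the counts, the combined data contributed (α_post−α_prior, β_post−β_prior) successes and failures.
Total across both batches: 36−8=28 passes, 23−15=8 failures.
Subtract the second batch: 28−25=3 passes and 8−4=4 failures.

3 passes and 4 failures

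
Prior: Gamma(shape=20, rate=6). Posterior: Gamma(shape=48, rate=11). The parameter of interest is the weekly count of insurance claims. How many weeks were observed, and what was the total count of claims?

Gamma–Poisson conjugacy: posterior shape = α + Σxᵢ, posterior rate = β + n.
Matching: Σxᵢ = 48 − 20 = 28 and n = 11 − 6 = 5.

n = 5 weeks with total 28 claims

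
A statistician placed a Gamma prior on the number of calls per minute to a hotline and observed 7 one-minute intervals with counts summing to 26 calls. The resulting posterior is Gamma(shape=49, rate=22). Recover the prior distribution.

Gamma(shape=23, rate=15)

A Gamma(α, β) prior (rate parametrization) on a Poisson rate with n observations summing to S gives posterior Gamma(α+S, β+n).
So α = 49 − 26 = 23 and β = 22 − 7 = 15.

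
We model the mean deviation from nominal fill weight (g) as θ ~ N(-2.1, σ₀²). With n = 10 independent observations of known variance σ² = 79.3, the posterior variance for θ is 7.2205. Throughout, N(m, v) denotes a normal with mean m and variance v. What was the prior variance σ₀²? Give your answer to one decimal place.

Posterior precision equals prior precision plus data precision: 1/σ_n² = 1/σ₀² + n/σ².
So 1/σ₀² = 1/7.2205 − 10/79.3 = 0.138495 − 0.126103 = 0.012392.
Hence σ₀² = 1/0.012392 ≈ 80.7.

σ₀² = 80.7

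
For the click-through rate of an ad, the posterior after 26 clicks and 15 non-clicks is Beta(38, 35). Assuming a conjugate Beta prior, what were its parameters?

Beta(12, 20)

Beta is conjugate to the binomial likelihood: posterior = Beta(a+s, b+f).
Subtract the data counts: 38−26=12, 35−15=20.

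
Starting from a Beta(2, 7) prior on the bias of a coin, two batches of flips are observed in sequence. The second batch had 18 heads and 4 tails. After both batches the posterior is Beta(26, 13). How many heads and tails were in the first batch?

Sequential conjugate updates are equivalent to a single update on the pooled data, so total successes = posterior α − prior α and total failures = posterior β − prior β.
Total across both batches: 26−2=24 heads, 13−7=6 tails.
Subtract the second batch: 24−18=6 heads and 6−4=2 tails.

6 heads and 2 tails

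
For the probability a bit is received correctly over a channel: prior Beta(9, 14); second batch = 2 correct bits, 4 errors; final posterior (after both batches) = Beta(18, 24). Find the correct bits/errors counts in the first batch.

7 correct bits and 6 errors

Because Beta–binomial updating is additive in the counts, the combined data contributed (α_post−α_prior, β_post−β_prior) successes and failures.
Total across both batches: 18−9=9 correct bits, 24−14=10 errors.
Subtract the second batch: 9−2=7 correct bits and 10−4=6 errors.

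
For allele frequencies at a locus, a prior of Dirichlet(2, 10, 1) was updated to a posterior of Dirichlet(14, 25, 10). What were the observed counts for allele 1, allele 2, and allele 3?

For a Dirichlet(α) prior with multinomial counts c, the posterior is Dirichlet(α + c) componentwise.
Counts are posterior − prior componentwise: 14−2=12, 25−10=15, 10−1=9.

counts (12, 15, 9)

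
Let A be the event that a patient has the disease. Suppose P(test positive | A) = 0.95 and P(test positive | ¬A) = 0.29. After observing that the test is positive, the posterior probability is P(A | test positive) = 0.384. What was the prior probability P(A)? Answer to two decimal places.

In odds form, posterior odds = prior odds × likelihood ratio, so prior odds = posterior odds ÷ LR.
Posterior odds = 0.384/(1−0.384) = 0.6234. LR = 0.95/0.29 = 3.2759.
Prior odds = 0.6234/3.2759 = 0.1903, so P(A) = 0.1903/(1+0.1903) ≈ 0.16.

P(A) = 0.16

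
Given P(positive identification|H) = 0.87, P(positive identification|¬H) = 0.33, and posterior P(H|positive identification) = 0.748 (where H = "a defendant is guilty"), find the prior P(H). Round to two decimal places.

Bayes' rule in odds form gives O(H|E) = O(H)·[P(E|H)/P(E|¬H)], hence O(H) = O(H|E)/LR.
Posterior odds = 0.748/(1−0.748) = 2.9683. LR = 0.87/0.33 = 2.6364.
Prior odds = 2.9683/2.6364 = 1.1259, so P(H) = 1.1259/(1+1.1259) ≈ 0.53.

P(H) = 0.53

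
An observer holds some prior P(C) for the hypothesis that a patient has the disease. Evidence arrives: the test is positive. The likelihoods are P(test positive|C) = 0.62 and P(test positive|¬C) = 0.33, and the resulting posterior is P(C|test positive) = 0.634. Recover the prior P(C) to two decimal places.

P(C) = 0.48

In odds form, posterior odds = prior odds × likelihood ratio, so prior odds = posterior odds ÷ LR.
Posterior odds = 0.634/(1−0.634) = 1.7322. LR = 0.62/0.33 = 1.8788.
Prior odds = 1.7322/1.8788 = 0.9220, so P(C) = 0.9220/(1+0.9220) ≈ 0.48.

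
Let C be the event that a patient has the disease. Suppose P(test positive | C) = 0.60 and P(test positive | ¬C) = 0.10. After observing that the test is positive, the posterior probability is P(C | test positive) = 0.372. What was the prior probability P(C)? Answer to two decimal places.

P(C) = 0.09

In odds form, posterior odds = prior odds × likelihood ratio, so prior odds = posterior odds ÷ LR.
Posterior odds = 0.372/(1−0.372) = 0.5924. LR = 0.60/0.10 = 6.0000.
Prior odds = 0.5924/6.0000 = 0.0987, so P(C) = 0.0987/(1+0.0987) ≈ 0.09.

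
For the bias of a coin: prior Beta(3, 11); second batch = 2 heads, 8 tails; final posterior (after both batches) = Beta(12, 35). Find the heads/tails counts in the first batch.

7 heads and 16 tails

Because Beta–binomial updating is additive in the counts, the combined data contributed (α_post−α_prior, β_post−β_prior) successes and failures.
Total across both batches: 12−3=9 heads, 35−11=24 tails.
Subtract the second batch: 9−2=7 heads and 24−8=16 tails.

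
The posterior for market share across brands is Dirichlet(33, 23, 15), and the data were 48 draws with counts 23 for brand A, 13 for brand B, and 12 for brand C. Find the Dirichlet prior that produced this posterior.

For a Dirichlet(α) prior with multinomial counts c, the posterior is Dirichlet(α + c) componentwise.
Subtract each count from the matching posterior parameter: 33−23=10, 23−13=10, 15−12=3.

Dirichlet(10, 10, 3)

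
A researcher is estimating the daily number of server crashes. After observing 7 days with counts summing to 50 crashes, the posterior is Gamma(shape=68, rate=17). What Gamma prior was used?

A Gamma(α, β) prior (rate parametrization) on a Poisson rate with n observations summing to S gives posterior Gamma(α+S, β+n).
So α = 68 − 50 = 18 and β = 17 − 7 = 10.

Gamma(shape=18, rate=10)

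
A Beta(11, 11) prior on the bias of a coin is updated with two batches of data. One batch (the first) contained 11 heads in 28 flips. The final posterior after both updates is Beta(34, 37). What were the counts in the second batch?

12 heads and 9 tails

Sequential conjugate updates are equivalent to a single update on the pooled data, so total successes = posterior α − prior α and total failures = posterior β − prior β.
Total across both batches: 34−11=23 heads, 37−11=26 tails.
Subtract the first batch: 23−11=12 heads and 26−17=9 tails.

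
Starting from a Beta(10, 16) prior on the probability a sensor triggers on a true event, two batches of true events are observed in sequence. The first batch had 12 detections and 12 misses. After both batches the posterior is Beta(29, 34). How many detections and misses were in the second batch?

Sequential conjugate updates are equivalent to a single update on the pooled data, so total successes = posterior α − prior α and total failures = posterior β − prior β.
Total across both batches: 29−10=19 detections, 34−16=18 misses.
Subtract the first batch: 19−12=7 detections and 18−12=6 misses.

7 detections and 6 misses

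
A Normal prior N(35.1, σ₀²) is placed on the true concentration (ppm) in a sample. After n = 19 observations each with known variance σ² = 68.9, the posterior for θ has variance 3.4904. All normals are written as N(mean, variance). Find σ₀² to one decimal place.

For the Normal–Normal model with known σ², precisions add: τ_n = τ₀ + n/σ².
So 1/σ₀² = 1/3.4904 − 19/68.9 = 0.286500 − 0.275762 = 0.010738.
Hence σ₀² = 1/0.010738 ≈ 93.1.

σ₀² = 93.1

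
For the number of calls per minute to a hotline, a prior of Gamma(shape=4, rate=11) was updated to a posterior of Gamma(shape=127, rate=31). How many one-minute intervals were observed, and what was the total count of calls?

n = 20 one-minute intervals with total 123 calls

Gamma–Poisson conjugacy: posterior shape = α + Σxᵢ, posterior rate = β + n.
Matching: Σxᵢ = 127 − 4 = 123 and n = 31 − 11 = 20.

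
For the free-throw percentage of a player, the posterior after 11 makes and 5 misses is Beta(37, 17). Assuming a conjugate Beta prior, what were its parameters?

Under Beta–binomial conjugacy the posterior parameters are (α+s, β+f).
So α = 37 − 11 = 26 and β = 17 − 5 = 12.

Beta(26, 12)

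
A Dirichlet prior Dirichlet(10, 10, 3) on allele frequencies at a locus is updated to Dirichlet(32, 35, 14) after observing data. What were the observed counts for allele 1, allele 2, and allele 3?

For a Dirichlet(α) prior with multinomial counts c, the posterior is Dirichlet(α + c) componentwise.
Counts are posterior − prior componentwise: 32−10=22, 35−10=25, 14−3=11.

counts (22, 25, 11)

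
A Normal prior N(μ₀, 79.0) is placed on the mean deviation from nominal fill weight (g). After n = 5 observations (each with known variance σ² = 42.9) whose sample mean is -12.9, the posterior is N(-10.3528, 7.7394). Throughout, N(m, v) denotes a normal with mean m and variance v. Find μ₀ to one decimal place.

The posterior mean is a precision-weighted average: μ_n = (τ₀μ₀ + τ_data·x̄)/(τ₀+τ_data), with τ₀=1/σ₀² and τ_data=n/σ².
Here τ₀ = 1/79.0 = 0.012658 and τ_data = 5/42.9 = 0.116550, so τ_n = 0.129208.
Rearranging for μ₀: μ₀ = (μ_n·τ_n − τ_data·x̄)/τ₀ = (-10.3528·0.129208 − 0.116550·-12.9) / 0.012658 = 0.165830/0.012658 ≈ 13.1.

μ₀ = 13.1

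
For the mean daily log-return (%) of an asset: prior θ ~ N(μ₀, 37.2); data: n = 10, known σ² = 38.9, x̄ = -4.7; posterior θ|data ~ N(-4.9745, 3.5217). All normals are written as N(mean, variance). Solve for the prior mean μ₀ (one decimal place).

μ₀ = -7.6

With known observation variance, the Normal–Normal posterior has precision τ_n = τ₀ + n/σ² and mean μ_n = (τ₀μ₀ + (n/σ²)x̄)/τ_n.
Here τ₀ = 1/37.2 = 0.026882 and τ_data = 10/38.9 = 0.257069, so τ_n = 0.283951.
Rearranging for μ₀: μ₀ = (μ_n·τ_n − τ_data·x̄)/τ₀ = (-4.9745·0.283951 − 0.257069·-4.7) / 0.026882 = -0.204290/0.026882 ≈ -7.6.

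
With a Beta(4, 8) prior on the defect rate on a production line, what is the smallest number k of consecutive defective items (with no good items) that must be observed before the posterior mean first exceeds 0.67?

k = 13

After k defective items and 0 good items the posterior is Beta(4+k, 8), with mean (4+k)/(4+8+k).
Set (4+k)/(12+k) > 0.67 and solve: k > (0.67·12 − 4)/(1 − 0.67) = 12.242.
The smallest integer exceeding 12.242 is 13.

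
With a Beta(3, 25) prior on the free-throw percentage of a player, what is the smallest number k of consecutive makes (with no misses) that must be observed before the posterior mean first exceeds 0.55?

After k makes and 0 misses the posterior is Beta(3+k, 25), with mean (3+k)/(3+25+k).
Set (3+k)/(28+k) > 0.55 and solve: k > (0.55·28 − 3)/(1 − 0.55) = 27.556.
The smallest integer exceeding 27.556 is 28.

k = 28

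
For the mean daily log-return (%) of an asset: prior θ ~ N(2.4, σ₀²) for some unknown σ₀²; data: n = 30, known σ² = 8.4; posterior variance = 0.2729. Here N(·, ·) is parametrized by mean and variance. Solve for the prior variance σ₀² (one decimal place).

For the Normal–Normal model with known σ², precisions add: τ_n = τ₀ + n/σ².
So 1/σ₀² = 1/0.2729 − 30/8.4 = 3.664346 − 3.571429 = 0.092917.
Hence σ₀² = 1/0.092917 ≈ 10.8.

σ₀² = 10.8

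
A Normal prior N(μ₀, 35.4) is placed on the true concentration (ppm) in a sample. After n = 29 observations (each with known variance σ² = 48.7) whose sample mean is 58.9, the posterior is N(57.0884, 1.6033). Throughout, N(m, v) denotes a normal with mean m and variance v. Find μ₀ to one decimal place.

With known observation variance, the Normal–Normal posterior has precision τ_n = τ₀ + n/σ² and mean μ_n = (τ₀μ₀ + (n/σ²)x̄)/τ_n.
Here τ₀ = 1/35.4 = 0.028249 and τ_data = 29/48.7 = 0.595483, so τ_n = 0.623732.
Rearranging for μ₀: μ₀ = (μ_n·τ_n − τ_data·x̄)/τ₀ = (57.0884·0.623732 − 0.595483·58.9) / 0.028249 = 0.533913/0.028249 ≈ 18.9.

μ₀ = 18.9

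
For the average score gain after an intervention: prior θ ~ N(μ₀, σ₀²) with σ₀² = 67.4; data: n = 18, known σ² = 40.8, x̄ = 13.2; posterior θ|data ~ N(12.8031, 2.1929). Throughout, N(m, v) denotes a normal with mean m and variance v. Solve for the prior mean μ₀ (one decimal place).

μ₀ = 1.0

With known observation variance, the Normal–Normal posterior has precision τ_n = τ₀ + n/σ² and mean μ_n = (τ₀μ₀ + (n/σ²)x̄)/τ_n.
Here τ₀ = 1/67.4 = 0.014837 and τ_data = 18/40.8 = 0.441176, so τ_n = 0.456013.
Rearranging for μ₀: μ₀ = (μ_n·τ_n − τ_data·x̄)/τ₀ = (12.8031·0.456013 − 0.441176·13.2) / 0.014837 = 0.014857/0.014837 ≈ 1.0.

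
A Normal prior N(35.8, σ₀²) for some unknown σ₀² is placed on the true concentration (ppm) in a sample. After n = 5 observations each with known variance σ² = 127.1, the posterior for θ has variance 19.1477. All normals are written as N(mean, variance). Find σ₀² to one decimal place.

σ₀² = 77.6

Posterior precision equals prior precision plus data precision: 1/σ_n² = 1/σ₀² + n/σ².
So 1/σ₀² = 1/19.1477 − 5/127.1 = 0.052226 − 0.039339 = 0.012887.
Hence σ₀² = 1/0.012887 ≈ 77.6.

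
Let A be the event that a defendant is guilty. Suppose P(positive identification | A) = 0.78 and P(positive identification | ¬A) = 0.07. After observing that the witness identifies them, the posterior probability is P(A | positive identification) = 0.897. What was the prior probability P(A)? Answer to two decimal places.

Bayes' rule in odds form gives O(A|E) = O(A)·[P(E|A)/P(E|¬A)], hence O(A) = O(A|E)/LR.
Posterior odds = 0.897/(1−0.897) = 8.7087. LR = 0.78/0.07 = 11.1429.
Prior odds = 8.7087/11.1429 = 0.7815, so P(A) = 0.7815/(1+0.7815) ≈ 0.44.

P(A) = 0.44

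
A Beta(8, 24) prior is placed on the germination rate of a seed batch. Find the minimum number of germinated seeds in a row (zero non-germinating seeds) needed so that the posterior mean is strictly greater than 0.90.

After k germinated seeds and 0 non-germinating seeds the posterior is Beta(8+k, 24), with mean (8+k)/(8+24+k).
Set (8+k)/(32+k) > 0.90 and solve: k > (0.90·32 − 8)/(1 − 0.90) = 208.000.
The smallest integer exceeding 208.000 is 209.

k = 209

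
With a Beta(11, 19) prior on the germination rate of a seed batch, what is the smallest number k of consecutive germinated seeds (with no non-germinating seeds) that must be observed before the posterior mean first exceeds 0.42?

After k germinated seeds and 0 non-germinating seeds the posterior is Beta(11+k, 19), with mean (11+k)/(11+19+k).
Set (11+k)/(30+k) > 0.42 and solve: k > (0.42·30 − 11)/(1 − 0.42) = 2.759.
The smallest integer exceeding 2.759 is 3, and checking k=3: (14)/(33) = 0.4242 > 0.42.

k = 3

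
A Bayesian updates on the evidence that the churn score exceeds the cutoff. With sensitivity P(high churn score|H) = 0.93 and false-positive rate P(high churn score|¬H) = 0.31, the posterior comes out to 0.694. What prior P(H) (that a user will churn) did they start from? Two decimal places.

In odds form, posterior odds = prior odds × likelihood ratio, so prior odds = posterior odds ÷ LR.
Posterior odds = 0.694/(1−0.694) = 2.2680. LR = 0.93/0.31 = 3.0000.
Prior odds = 2.2680/3.0000 = 0.7560, so P(H) = 0.7560/(1+0.7560) ≈ 0.43.

P(H) = 0.43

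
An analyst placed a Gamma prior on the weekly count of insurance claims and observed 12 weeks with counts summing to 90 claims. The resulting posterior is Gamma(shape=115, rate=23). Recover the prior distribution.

Gamma(shape=25, rate=11)

A Gamma(α, β) prior (rate parametrization) on a Poisson rate with n observations summing to S gives posterior Gamma(α+S, β+n).
So α = 115 − 90 = 25 and β = 23 − 12 = 11.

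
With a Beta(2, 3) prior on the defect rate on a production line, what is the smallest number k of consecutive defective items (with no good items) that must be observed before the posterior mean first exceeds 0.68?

After k defective items and 0 good items the posterior is Beta(2+k, 3), with mean (2+k)/(2+3+k).
Set (2+k)/(5+k) > 0.68 and solve: k > (0.68·5 − 2)/(1 − 0.68) = 4.375.
The smallest integer exceeding 4.375 is 5, and checking k=5: (7)/(10) = 0.7000 > 0.68.

k = 5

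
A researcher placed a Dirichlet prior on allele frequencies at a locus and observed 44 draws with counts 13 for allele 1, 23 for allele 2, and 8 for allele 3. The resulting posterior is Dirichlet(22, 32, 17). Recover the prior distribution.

Dirichlet(9, 9, 9)

For a Dirichlet(α) prior with multinomial counts c, the posterior is Dirichlet(α + c) componentwise.
Subtract each count from the matching posterior parameter: 22−13=9, 32−23=9, 17−8=9.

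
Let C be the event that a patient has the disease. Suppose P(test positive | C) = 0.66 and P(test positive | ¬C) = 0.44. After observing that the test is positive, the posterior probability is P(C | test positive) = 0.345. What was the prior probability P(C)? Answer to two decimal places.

P(C) = 0.26

In odds form, posterior odds = prior odds × likelihood ratio, so prior odds = posterior odds ÷ LR.
Posterior odds = 0.345/(1−0.345) = 0.5267. LR = 0.66/0.44 = 1.5000.
Prior odds = 0.5267/1.5000 = 0.3511, so P(C) = 0.3511/(1+0.3511) ≈ 0.26.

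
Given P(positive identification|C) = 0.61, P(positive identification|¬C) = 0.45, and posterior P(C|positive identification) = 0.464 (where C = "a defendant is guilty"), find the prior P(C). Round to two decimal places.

In odds form, posterior odds = prior odds × likelihood ratio, so prior odds = posterior odds ÷ LR.
Posterior odds = 0.464/(1−0.464) = 0.8657. LR = 0.61/0.45 = 1.3556.
Prior odds = 0.8657/1.3556 = 0.6386, so P(C) = 0.6386/(1+0.6386) ≈ 0.39.

P(C) = 0.39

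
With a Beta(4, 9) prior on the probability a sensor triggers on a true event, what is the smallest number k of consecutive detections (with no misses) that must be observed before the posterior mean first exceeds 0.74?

After k detections and 0 misses the posterior is Beta(4+k, 9), with mean (4+k)/(4+9+k).
Set (4+k)/(13+k) > 0.74 and solve: k > (0.74·13 − 4)/(1 − 0.74) = 21.615.
The smallest integer exceeding 21.615 is 22.

k = 22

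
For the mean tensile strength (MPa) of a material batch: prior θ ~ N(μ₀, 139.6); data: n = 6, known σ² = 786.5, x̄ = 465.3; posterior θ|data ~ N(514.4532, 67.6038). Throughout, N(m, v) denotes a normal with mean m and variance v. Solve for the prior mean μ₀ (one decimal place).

μ₀ = 566.8

The posterior mean is a precision-weighted average: μ_n = (τ₀μ₀ + τ_data·x̄)/(τ₀+τ_data), with τ₀=1/σ₀² and τ_data=n/σ².
Here τ₀ = 1/139.6 = 0.007163 and τ_data = 6/786.5 = 0.007629, so τ_n = 0.014792.
Rearranging for μ₀: μ₀ = (μ_n·τ_n − τ_data·x̄)/τ₀ = (514.4532·0.014792 − 0.007629·465.3) / 0.007163 = 4.060018/0.007163 ≈ 566.8.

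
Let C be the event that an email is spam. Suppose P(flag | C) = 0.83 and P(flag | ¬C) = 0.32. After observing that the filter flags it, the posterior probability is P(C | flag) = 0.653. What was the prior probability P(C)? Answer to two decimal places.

P(C) = 0.42

In odds form, posterior odds = prior odds × likelihood ratio, so prior odds = posterior odds ÷ LR.
Posterior odds = 0.653/(1−0.653) = 1.8818. LR = 0.83/0.32 = 2.5938.
Prior odds = 1.8818/2.5938 = 0.7255, so P(C) = 0.7255/(1+0.7255) ≈ 0.42.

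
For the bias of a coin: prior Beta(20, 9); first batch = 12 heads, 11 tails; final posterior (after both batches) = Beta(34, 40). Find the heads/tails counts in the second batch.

Sequential conjugate updates are equivalent to a single update on the pooled data, so total successes = posterior α − prior α and total failures = posterior β − prior β.
Total across both batches: 34−20=14 heads, 40−9=31 tails.
Subtract the first batch: 14−12=2 heads and 31−11=20 tails.

2 heads and 20 tails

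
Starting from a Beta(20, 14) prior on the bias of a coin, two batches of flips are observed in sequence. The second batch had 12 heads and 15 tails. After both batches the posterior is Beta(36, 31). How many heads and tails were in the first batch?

Because Beta–binomial updating is additive in the counts, the combined data contributed (α_post−α_prior, β_post−β_prior) successes and failures.
Total across both batches: 36−20=16 heads, 31−14=17 tails.
Subtract the second batch: 16−12=4 heads and 17−15=2 tails.

4 heads and 2 tails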